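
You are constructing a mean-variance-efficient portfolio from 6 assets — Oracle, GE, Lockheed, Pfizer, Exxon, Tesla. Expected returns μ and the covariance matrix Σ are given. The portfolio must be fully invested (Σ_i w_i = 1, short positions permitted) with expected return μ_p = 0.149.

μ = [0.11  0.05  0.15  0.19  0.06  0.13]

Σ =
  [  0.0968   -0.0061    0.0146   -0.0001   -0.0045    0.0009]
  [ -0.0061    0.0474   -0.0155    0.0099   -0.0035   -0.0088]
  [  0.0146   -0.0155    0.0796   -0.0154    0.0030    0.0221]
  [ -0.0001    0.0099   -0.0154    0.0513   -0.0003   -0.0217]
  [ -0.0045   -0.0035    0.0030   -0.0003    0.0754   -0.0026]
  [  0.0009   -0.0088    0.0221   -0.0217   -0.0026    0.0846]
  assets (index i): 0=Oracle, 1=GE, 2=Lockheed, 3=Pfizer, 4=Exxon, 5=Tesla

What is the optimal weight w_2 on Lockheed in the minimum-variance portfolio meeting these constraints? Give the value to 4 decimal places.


u=Σ⁻¹μ = [0.9050  1.3558  2.2718  5.1574  0.9265  2.4259]
v=Σ⁻¹𝟙 = [10.2233  26.3163  15.4805  26.6623  15.1952  17.7109]
a=μᵀu=1.858973  b=𝟙ᵀu=13.042416  c=𝟙ᵀv=111.588485  D=ac−b²=37.335381
λ₁=(c·0.149−b)/D = (111.588485·0.149−13.042416)/37.335381 = 0.096002
λ₂=(a−b·0.149)/D = (1.858973−13.042416·0.149)/37.335381 = -0.002259
w* = 0.096002·u + -0.002259·v:
  w_0 = 0.096002·0.9050 + -0.002259·10.2233 = 0.0638  (Oracle)
  w_1 = 0.096002·1.3558 + -0.002259·26.3163 = 0.0707  (GE)
  w_2 = 0.096002·2.2718 + -0.002259·15.4805 = 0.1831  (Lockheed)
  w_3 = 0.096002·5.1574 + -0.002259·26.6623 = 0.4349  (Pfizer)
  w_4 = 0.096002·0.9265 + -0.002259·15.1952 = 0.0546  (Exxon)
  w_5 = 0.096002·2.4259 + -0.002259·17.7109 = 0.1929  (Tesla)
Σw_i=1.0000  μᵀw=0.1490
σ²=wᵀΣw=λ₁·μ_p+λ₂ = 0.096002·0.149 + -0.002259 = 0.012045 ≈ 0.0120

0.1831


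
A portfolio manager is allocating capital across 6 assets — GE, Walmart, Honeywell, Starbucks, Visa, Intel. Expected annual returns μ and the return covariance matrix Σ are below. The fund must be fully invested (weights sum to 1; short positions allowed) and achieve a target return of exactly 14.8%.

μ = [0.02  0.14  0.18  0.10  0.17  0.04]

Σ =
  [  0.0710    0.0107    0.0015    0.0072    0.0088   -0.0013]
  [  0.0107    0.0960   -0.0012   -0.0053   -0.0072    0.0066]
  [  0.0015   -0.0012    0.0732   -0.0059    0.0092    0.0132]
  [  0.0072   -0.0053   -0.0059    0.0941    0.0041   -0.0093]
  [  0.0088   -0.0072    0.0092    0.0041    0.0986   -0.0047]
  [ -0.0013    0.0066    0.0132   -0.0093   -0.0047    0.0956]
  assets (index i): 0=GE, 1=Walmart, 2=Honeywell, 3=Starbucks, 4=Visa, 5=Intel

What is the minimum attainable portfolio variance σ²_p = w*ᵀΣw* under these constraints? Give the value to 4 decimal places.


0.0207

p=Σ⁻¹μ = [-0.3523  1.7070  2.3632  1.2808  1.6147  0.1734]
q=Σ⁻¹𝟙 = [10.2152  10.0575  11.6692  11.7330  8.8585  9.8705]
a=μᵀp=1.066839  b=𝟙ᵀp=6.786876  c=𝟙ᵀq=62.403934  D=ac−b²=20.513289
λ₁=(c·0.148−b)/D = (62.403934·0.148−6.786876)/20.513289 = 0.119381
λ₂=(a−b·0.148)/D = (1.066839−6.786876·0.148)/20.513289 = 0.003041
w* = 0.119381·p + 0.003041·q:
  w_0 = 0.119381·-0.3523 + 0.003041·10.2152 = -0.0110  (GE)
  w_1 = 0.119381·1.7070 + 0.003041·10.0575 = 0.2344  (Walmart)
  w_2 = 0.119381·2.3632 + 0.003041·11.6692 = 0.3176  (Honeywell)
  w_3 = 0.119381·1.2808 + 0.003041·11.7330 = 0.1886  (Starbucks)
  w_4 = 0.119381·1.6147 + 0.003041·8.8585 = 0.2197  (Visa)
  w_5 = 0.119381·0.1734 + 0.003041·9.8705 = 0.0507  (Intel)
Σw_i=1.0000  μᵀw=0.1480
σ²=wᵀΣw=λ₁·μ_p+λ₂ = 0.119381·0.148 + 0.003041 = 0.020709 ≈ 0.0207


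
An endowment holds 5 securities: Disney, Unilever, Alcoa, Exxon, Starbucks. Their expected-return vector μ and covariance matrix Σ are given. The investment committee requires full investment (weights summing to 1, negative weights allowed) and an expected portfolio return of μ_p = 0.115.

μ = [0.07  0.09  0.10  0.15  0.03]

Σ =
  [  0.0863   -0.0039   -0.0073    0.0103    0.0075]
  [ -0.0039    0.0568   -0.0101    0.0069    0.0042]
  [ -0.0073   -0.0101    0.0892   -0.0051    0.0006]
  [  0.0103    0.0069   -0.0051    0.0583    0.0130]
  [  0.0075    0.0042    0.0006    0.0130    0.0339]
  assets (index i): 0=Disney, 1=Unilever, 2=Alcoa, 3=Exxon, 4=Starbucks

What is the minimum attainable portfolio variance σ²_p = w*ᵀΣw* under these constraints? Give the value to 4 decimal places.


0.0187

u=Σ⁻¹μ = [0.7574  1.6386  1.5136  2.4810  -0.4638]
v=Σ⁻¹𝟙 = [10.6645  18.1999  14.5600  9.7288  20.8958]
a=μᵀu=0.710078  b=𝟙ᵀu=5.926692  c=𝟙ᵀv=74.048909  D=ac−b²=17.454832
λ₁=(c·0.115−b)/D = (74.048909·0.115−5.926692)/17.454832 = 0.148322
λ₂=(a−b·0.115)/D = (0.710078−5.926692·0.115)/17.454832 = 0.001633
w* = 0.148322·u + 0.001633·v:
  w_0 = 0.148322·0.7574 + 0.001633·10.6645 = 0.1298  (Disney)
  w_1 = 0.148322·1.6386 + 0.001633·18.1999 = 0.2728  (Unilever)
  w_2 = 0.148322·1.5136 + 0.001633·14.5600 = 0.2483  (Alcoa)
  w_3 = 0.148322·2.4810 + 0.001633·9.7288 = 0.3839  (Exxon)
  w_4 = 0.148322·-0.4638 + 0.001633·20.8958 = -0.0347  (Starbucks)
Σw_i=1.0000  μᵀw=0.1150
σ²=wᵀΣw=λ₁·μ_p+λ₂ = 0.148322·0.115 + 0.001633 = 0.018690 ≈ 0.0187


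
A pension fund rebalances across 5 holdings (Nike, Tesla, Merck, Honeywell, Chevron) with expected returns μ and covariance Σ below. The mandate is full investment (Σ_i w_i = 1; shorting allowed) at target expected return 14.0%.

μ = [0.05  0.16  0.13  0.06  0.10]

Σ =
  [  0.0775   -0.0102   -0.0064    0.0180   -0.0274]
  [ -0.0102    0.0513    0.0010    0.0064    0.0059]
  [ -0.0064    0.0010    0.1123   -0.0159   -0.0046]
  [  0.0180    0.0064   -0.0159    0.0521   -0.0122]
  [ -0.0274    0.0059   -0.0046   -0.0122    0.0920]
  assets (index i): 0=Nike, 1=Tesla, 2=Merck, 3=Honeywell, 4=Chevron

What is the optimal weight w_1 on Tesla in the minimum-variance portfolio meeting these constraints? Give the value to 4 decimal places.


0.6237

p=Σ⁻¹μ = [1.4642  3.0725  1.4274  1.0642  1.5385]
q=Σ⁻¹𝟙 = [18.5384  18.4563  13.2192  18.8574  18.3688]
a=μᵀp=0.968070  b=𝟙ᵀp=8.566760  c=𝟙ᵀq=87.440238  D=ac−b²=11.258916
λ₁=(c·0.140−b)/D = (87.440238·0.140−8.566760)/11.258916 = 0.326397
λ₂=(a−b·0.140)/D = (0.968070−8.566760·0.140)/11.258916 = -0.020542
w* = 0.326397·p + -0.020542·q:
  w_0 = 0.326397·1.4642 + -0.020542·18.5384 = 0.0971  (Nike)
  w_1 = 0.326397·3.0725 + -0.020542·18.4563 = 0.6237  (Tesla)
  w_2 = 0.326397·1.4274 + -0.020542·13.2192 = 0.1944  (Merck)
  w_3 = 0.326397·1.0642 + -0.020542·18.8574 = -0.0400  (Honeywell)
  w_4 = 0.326397·1.5385 + -0.020542·18.3688 = 0.1248  (Chevron)
Σw_i=1.0000  μᵀw=0.1400
σ²=wᵀΣw=λ₁·μ_p+λ₂ = 0.326397·0.140 + -0.020542 = 0.025154 ≈ 0.0252


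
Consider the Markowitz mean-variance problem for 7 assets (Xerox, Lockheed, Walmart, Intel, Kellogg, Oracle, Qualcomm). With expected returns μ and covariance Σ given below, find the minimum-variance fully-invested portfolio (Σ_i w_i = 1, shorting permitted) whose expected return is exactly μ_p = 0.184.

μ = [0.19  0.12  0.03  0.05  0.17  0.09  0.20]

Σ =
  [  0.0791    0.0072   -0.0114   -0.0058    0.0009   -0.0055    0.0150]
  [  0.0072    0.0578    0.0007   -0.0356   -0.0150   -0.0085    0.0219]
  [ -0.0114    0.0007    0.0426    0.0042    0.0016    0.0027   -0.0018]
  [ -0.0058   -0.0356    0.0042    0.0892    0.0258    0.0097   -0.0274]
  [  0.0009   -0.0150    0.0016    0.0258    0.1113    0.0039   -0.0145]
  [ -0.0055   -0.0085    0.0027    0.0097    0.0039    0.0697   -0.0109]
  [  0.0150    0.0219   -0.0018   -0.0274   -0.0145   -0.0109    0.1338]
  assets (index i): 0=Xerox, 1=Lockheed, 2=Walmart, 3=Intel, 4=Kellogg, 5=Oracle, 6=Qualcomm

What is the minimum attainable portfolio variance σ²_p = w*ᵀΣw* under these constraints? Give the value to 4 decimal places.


x=Σ⁻¹μ = [2.2253  2.9057  0.9858  1.5973  1.6431  1.6918  1.4259]
y=Σ⁻¹𝟙 = [14.4519  29.7825  23.7701  21.2456  8.0739  16.0147  7.8291]
a=μᵀx=1.597694  b=𝟙ᵀx=12.474857  c=𝟙ᵀy=121.167878  D=ac−b²=37.967103
λ₁=(c·0.184−b)/D = (121.167878·0.184−12.474857)/37.967103 = 0.258646
λ₂=(a−b·0.184)/D = (1.597694−12.474857·0.184)/37.967103 = -0.018376
w* = 0.258646·x + -0.018376·y:
  w_0 = 0.258646·2.2253 + -0.018376·14.4519 = 0.3100  (Xerox)
  w_1 = 0.258646·2.9057 + -0.018376·29.7825 = 0.2043  (Lockheed)
  w_2 = 0.258646·0.9858 + -0.018376·23.7701 = -0.1818  (Walmart)
  w_3 = 0.258646·1.5973 + -0.018376·21.2456 = 0.0227  (Intel)
  w_4 = 0.258646·1.6431 + -0.018376·8.0739 = 0.2766  (Kellogg)
  w_5 = 0.258646·1.6918 + -0.018376·16.0147 = 0.1433  (Oracle)
  w_6 = 0.258646·1.4259 + -0.018376·7.8291 = 0.2249  (Qualcomm)
Σw_i=1.0000  μᵀw=0.1840
σ²=wᵀΣw=λ₁·μ_p+λ₂ = 0.258646·0.184 + -0.018376 = 0.029215 ≈ 0.0292

0.0292


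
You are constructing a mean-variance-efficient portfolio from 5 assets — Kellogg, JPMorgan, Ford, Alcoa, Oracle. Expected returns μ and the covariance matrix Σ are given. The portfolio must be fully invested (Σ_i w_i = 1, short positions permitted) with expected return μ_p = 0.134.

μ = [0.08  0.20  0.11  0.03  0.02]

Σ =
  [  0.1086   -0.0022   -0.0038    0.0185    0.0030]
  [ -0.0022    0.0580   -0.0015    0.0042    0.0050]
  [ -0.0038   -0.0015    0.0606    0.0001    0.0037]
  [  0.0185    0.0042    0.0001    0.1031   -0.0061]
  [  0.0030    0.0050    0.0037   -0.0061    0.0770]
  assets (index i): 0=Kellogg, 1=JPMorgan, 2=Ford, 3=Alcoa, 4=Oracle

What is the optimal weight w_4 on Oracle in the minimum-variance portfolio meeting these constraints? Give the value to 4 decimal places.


0.0724

x=Σ⁻¹μ = [0.8833  3.5427  1.9644  -0.0197  -0.1007]
y=Σ⁻¹𝟙 = [8.4162  16.4147  16.7239  8.1809  11.4377]
a=μᵀx=0.992685  b=𝟙ᵀx=6.270047  c=𝟙ᵀy=61.173450  D=ac−b²=21.412471
λ₁=(c·0.134−b)/D = (61.173450·0.134−6.270047)/21.412471 = 0.090003
λ₂=(a−b·0.134)/D = (0.992685−6.270047·0.134)/21.412471 = 0.007122
w* = 0.090003·x + 0.007122·y:
  w_0 = 0.090003·0.8833 + 0.007122·8.4162 = 0.1394  (Kellogg)
  w_1 = 0.090003·3.5427 + 0.007122·16.4147 = 0.4358  (JPMorgan)
  w_2 = 0.090003·1.9644 + 0.007122·16.7239 = 0.2959  (Ford)
  w_3 = 0.090003·-0.0197 + 0.007122·8.1809 = 0.0565  (Alcoa)
  w_4 = 0.090003·-0.1007 + 0.007122·11.4377 = 0.0724  (Oracle)
Σw_i=1.0000  μᵀw=0.1340
σ²=wᵀΣw=λ₁·μ_p+λ₂ = 0.090003·0.134 + 0.007122 = 0.019182 ≈ 0.0192


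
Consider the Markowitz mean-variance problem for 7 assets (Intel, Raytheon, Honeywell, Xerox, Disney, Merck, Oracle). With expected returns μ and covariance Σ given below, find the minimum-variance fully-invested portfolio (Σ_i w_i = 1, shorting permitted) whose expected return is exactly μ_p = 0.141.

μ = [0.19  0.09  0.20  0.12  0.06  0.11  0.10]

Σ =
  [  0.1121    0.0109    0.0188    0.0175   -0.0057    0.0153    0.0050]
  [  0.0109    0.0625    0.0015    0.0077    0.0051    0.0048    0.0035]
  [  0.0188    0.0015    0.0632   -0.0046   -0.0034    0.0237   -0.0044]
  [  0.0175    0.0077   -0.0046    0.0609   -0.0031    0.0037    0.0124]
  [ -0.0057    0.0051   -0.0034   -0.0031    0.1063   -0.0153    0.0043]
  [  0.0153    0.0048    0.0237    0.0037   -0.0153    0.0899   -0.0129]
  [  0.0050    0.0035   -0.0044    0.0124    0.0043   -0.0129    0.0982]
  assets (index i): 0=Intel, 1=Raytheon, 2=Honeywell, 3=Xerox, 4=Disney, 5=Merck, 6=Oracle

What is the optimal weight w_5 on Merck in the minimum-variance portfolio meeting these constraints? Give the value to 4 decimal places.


0.0619

g=Σ⁻¹μ = [0.7853  0.8798  2.9679  1.6863  0.7363  0.4446  0.8932]
h=Σ⁻¹𝟙 = [2.3009  11.5177  13.6443  13.4322  10.7442  9.1301  9.2998]
a=μᵀg=1.206729  b=𝟙ᵀg=8.393430  c=𝟙ᵀh=70.069160  D=ac−b²=14.104845
λ₁=(c·0.141−b)/D = (70.069160·0.141−8.393430)/14.104845 = 0.105377
λ₂=(a−b·0.141)/D = (1.206729−8.393430·0.141)/14.104845 = 0.001649
w* = 0.105377·g + 0.001649·h:
  w_0 = 0.105377·0.7853 + 0.001649·2.3009 = 0.0865  (Intel)
  w_1 = 0.105377·0.8798 + 0.001649·11.5177 = 0.1117  (Raytheon)
  w_2 = 0.105377·2.9679 + 0.001649·13.6443 = 0.3352  (Honeywell)
  w_3 = 0.105377·1.6863 + 0.001649·13.4322 = 0.1998  (Xerox)
  w_4 = 0.105377·0.7363 + 0.001649·10.7442 = 0.0953  (Disney)
  w_5 = 0.105377·0.4446 + 0.001649·9.1301 = 0.0619  (Merck)
  w_6 = 0.105377·0.8932 + 0.001649·9.2998 = 0.1095  (Oracle)
Σw_i=1.0000  μᵀw=0.1410
σ²=wᵀΣw=λ₁·μ_p+λ₂ = 0.105377·0.141 + 0.001649 = 0.016507 ≈ 0.0165


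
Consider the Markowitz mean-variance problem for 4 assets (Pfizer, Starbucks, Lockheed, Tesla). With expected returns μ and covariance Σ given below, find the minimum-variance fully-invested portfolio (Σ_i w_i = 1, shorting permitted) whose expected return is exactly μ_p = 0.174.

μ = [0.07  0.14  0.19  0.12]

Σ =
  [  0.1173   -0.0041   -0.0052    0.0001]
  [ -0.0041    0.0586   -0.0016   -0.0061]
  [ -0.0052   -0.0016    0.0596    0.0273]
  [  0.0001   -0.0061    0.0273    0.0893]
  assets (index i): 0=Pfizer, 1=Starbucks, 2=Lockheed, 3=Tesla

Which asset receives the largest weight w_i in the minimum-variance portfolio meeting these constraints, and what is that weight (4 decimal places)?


Lockheed (0.6686)

u=Σ⁻¹μ = [0.8226  2.5910  3.0618  0.5838]
v=Σ⁻¹𝟙 = [9.8225  18.9863  14.4503  8.0665]
a=μᵀu=1.072124  b=𝟙ᵀu=7.059204  c=𝟙ᵀv=51.325664  D=ac−b²=5.195126
λ₁=(c·0.174−b)/D = (51.325664·0.174−7.059204)/5.195126 = 0.360234
λ₂=(a−b·0.174)/D = (1.072124−7.059204·0.174)/5.195126 = -0.030062
w* = 0.360234·u + -0.030062·v:
  w_0 = 0.360234·0.8226 + -0.030062·9.8225 = 0.0010  (Pfizer)
  w_1 = 0.360234·2.5910 + -0.030062·18.9863 = 0.3626  (Starbucks)
  w_2 = 0.360234·3.0618 + -0.030062·14.4503 = 0.6686  (Lockheed)
  w_3 = 0.360234·0.5838 + -0.030062·8.0665 = -0.0322  (Tesla)
Σw_i=1.0000  μᵀw=0.1740
σ²=wᵀΣw=λ₁·μ_p+λ₂ = 0.360234·0.174 + -0.030062 = 0.032618 ≈ 0.0326


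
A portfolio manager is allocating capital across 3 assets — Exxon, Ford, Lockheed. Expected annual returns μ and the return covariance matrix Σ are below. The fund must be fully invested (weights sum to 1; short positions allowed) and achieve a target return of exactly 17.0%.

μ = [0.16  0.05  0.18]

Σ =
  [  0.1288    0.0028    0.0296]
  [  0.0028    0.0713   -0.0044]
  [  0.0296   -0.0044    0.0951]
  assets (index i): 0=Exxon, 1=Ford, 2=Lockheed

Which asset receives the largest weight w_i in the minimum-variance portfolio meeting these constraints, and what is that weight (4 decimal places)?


u=Σ⁻¹μ = [0.8426  0.7710  1.6662]
v=Σ⁻¹𝟙 = [5.2571  14.4079  9.5456]
a=μᵀu=0.473270  b=𝟙ᵀu=3.279728  c=𝟙ᵀv=29.210512  D=ac−b²=3.067853
λ₁=(c·0.170−b)/D = (29.210512·0.170−3.279728)/3.067853 = 0.549589
λ₂=(a−b·0.170)/D = (0.473270−3.279728·0.170)/3.067853 = -0.027473
w* = 0.549589·u + -0.027473·v:
  w_0 = 0.549589·0.8426 + -0.027473·5.2571 = 0.3186  (Exxon)
  w_1 = 0.549589·0.7710 + -0.027473·14.4079 = 0.0279  (Ford)
  w_2 = 0.549589·1.6662 + -0.027473·9.5456 = 0.6535  (Lockheed)
Σw_i=1.0000  μᵀw=0.1700
σ²=wᵀΣw=λ₁·μ_p+λ₂ = 0.549589·0.170 + -0.027473 = 0.065957 ≈ 0.0660

Lockheed (0.6535)


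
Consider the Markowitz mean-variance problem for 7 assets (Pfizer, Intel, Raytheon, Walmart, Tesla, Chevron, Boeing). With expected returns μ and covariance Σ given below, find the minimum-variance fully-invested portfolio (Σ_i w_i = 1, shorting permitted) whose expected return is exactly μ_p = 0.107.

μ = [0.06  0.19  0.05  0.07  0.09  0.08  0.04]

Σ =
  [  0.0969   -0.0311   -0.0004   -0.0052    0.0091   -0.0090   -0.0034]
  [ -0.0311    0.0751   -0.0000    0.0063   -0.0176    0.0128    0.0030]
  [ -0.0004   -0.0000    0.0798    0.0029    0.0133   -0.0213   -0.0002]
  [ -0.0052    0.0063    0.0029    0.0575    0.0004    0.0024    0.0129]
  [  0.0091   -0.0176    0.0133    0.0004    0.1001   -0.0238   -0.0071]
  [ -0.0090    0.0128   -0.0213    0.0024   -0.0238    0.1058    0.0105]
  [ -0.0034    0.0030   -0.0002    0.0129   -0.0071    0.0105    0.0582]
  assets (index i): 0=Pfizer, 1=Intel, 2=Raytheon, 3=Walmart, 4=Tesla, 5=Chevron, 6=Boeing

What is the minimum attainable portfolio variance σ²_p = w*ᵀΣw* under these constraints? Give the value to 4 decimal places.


0.0110

x=Σ⁻¹μ = [1.6974  3.3443  0.5942  0.8249  1.4939  0.8877  0.4554]
y=Σ⁻¹𝟙 = [17.8870  20.2751  13.2424  12.3687  14.1272  12.7026  13.9177]
a=μᵀx=1.048396  b=𝟙ᵀx=9.297777  c=𝟙ᵀy=104.520681  D=ac−b²=23.130426
λ₁=(c·0.107−b)/D = (104.520681·0.107−9.297777)/23.130426 = 0.081535
λ₂=(a−b·0.107)/D = (1.048396−9.297777·0.107)/23.130426 = 0.002314
w* = 0.081535·x + 0.002314·y:
  w_0 = 0.081535·1.6974 + 0.002314·17.8870 = 0.1798  (Pfizer)
  w_1 = 0.081535·3.3443 + 0.002314·20.2751 = 0.3196  (Intel)
  w_2 = 0.081535·0.5942 + 0.002314·13.2424 = 0.0791  (Raytheon)
  w_3 = 0.081535·0.8249 + 0.002314·12.3687 = 0.0959  (Walmart)
  w_4 = 0.081535·1.4939 + 0.002314·14.1272 = 0.1545  (Tesla)
  w_5 = 0.081535·0.8877 + 0.002314·12.7026 = 0.1018  (Chevron)
  w_6 = 0.081535·0.4554 + 0.002314·13.9177 = 0.0693  (Boeing)
Σw_i=1.0000  μᵀw=0.1070
σ²=wᵀΣw=λ₁·μ_p+λ₂ = 0.081535·0.107 + 0.002314 = 0.011039 ≈ 0.0110


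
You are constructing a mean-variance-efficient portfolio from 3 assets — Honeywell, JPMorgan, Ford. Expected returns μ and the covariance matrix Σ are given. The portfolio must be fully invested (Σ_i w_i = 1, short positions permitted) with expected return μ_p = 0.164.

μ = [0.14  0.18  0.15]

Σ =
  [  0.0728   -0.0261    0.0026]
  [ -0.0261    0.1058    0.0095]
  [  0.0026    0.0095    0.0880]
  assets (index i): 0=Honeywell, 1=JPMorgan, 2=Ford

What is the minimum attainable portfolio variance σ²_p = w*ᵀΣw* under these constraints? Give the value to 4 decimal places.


p=Σ⁻¹μ = [2.6757  2.2371  1.3840]
q=Σ⁻¹𝟙 = [18.0848  13.0674  9.4186]
a=μᵀp=0.984877  b=𝟙ᵀp=6.296803  c=𝟙ᵀq=40.570849  D=ac−b²=0.307578
λ₁=(c·0.164−b)/D = (40.570849·0.164−6.296803)/0.307578 = 1.160083
λ₂=(a−b·0.164)/D = (0.984877−6.296803·0.164)/0.307578 = -0.155403
w* = 1.160083·p + -0.155403·q:
  w_0 = 1.160083·2.6757 + -0.155403·18.0848 = 0.2936  (Honeywell)
  w_1 = 1.160083·2.2371 + -0.155403·13.0674 = 0.5645  (JPMorgan)
  w_2 = 1.160083·1.3840 + -0.155403·9.4186 = 0.1419  (Ford)
Σw_i=1.0000  μᵀw=0.1640
σ²=wᵀΣw=λ₁·μ_p+λ₂ = 1.160083·0.164 + -0.155403 = 0.034851 ≈ 0.0349

0.0349


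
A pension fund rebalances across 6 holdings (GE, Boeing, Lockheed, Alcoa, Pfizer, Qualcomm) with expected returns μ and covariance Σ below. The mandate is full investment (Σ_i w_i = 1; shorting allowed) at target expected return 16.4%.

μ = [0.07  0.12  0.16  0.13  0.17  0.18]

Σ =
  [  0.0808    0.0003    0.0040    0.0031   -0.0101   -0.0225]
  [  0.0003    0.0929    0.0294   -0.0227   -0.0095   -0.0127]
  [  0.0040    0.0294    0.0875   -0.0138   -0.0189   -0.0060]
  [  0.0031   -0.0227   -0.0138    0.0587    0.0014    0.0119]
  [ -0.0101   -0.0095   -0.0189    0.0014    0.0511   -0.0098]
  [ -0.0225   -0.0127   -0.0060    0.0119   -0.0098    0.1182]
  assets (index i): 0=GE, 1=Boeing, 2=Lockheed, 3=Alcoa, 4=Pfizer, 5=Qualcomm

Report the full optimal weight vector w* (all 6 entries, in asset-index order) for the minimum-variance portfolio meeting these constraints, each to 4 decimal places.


u=Σ⁻¹μ = [1.9699  1.9832  2.8980  2.9358  5.5408  2.4218]
v=Σ⁻¹𝟙 = [19.2908  16.4453  17.2130  22.4577  35.1493  15.4263]
a=μᵀu=2.599076  b=𝟙ᵀu=17.749510  c=𝟙ᵀv=125.982534  D=ac−b²=12.393043
λ₁=(c·0.164−b)/D = (125.982534·0.164−17.749510)/12.393043 = 0.234940
λ₂=(a−b·0.164)/D = (2.599076−17.749510·0.164)/12.393043 = -0.025163
w* = 0.234940·u + -0.025163·v:
  w_0 = 0.234940·1.9699 + -0.025163·19.2908 = -0.0226  (GE)
  w_1 = 0.234940·1.9832 + -0.025163·16.4453 = 0.0521  (Boeing)
  w_2 = 0.234940·2.8980 + -0.025163·17.2130 = 0.2477  (Lockheed)
  w_3 = 0.234940·2.9358 + -0.025163·22.4577 = 0.1246  (Alcoa)
  w_4 = 0.234940·5.5408 + -0.025163·35.1493 = 0.4173  (Pfizer)
  w_5 = 0.234940·2.4218 + -0.025163·15.4263 = 0.1808  (Qualcomm)
Σw_i=1.0000  μᵀw=0.1640
σ²=wᵀΣw=λ₁·μ_p+λ₂ = 0.234940·0.164 + -0.025163 = 0.013367 ≈ 0.0134

-0.0226  0.0521  0.2477  0.1246  0.4173  0.1808


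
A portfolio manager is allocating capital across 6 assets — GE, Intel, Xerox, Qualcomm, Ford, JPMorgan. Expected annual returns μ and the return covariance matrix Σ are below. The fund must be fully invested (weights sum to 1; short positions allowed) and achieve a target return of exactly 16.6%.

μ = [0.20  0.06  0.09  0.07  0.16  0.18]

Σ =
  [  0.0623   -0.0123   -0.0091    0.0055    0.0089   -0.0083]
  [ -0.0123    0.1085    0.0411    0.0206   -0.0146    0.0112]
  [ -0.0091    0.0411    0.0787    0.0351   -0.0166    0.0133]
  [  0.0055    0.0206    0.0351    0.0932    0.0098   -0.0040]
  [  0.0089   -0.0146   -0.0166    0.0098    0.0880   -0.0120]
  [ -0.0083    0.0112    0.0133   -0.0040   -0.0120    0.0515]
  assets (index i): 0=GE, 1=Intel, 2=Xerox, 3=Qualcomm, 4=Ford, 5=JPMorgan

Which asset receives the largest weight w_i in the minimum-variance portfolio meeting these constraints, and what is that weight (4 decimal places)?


JPMorgan (0.3445)

u=Σ⁻¹μ = [3.7000  0.4221  1.1469  -0.0539  2.3143  4.2385]
v=Σ⁻¹𝟙 = [19.2180  6.9573  8.7609  4.1650  14.8339  22.5191]
a=μᵀu=1.997996  b=𝟙ᵀu=11.767920  c=𝟙ᵀv=76.454152  D=ac−b²=14.271184
λ₁=(c·0.166−b)/D = (76.454152·0.166−11.767920)/14.271184 = 0.064709
λ₂=(a−b·0.166)/D = (1.997996−11.767920·0.166)/14.271184 = 0.003120
w* = 0.064709·u + 0.003120·v:
  w_0 = 0.064709·3.7000 + 0.003120·19.2180 = 0.2994  (GE)
  w_1 = 0.064709·0.4221 + 0.003120·6.9573 = 0.0490  (Intel)
  w_2 = 0.064709·1.1469 + 0.003120·8.7609 = 0.1015  (Xerox)
  w_3 = 0.064709·-0.0539 + 0.003120·4.1650 = 0.0095  (Qualcomm)
  w_4 = 0.064709·2.3143 + 0.003120·14.8339 = 0.1960  (Ford)
  w_5 = 0.064709·4.2385 + 0.003120·22.5191 = 0.3445  (JPMorgan)
Σw_i=1.0000  μᵀw=0.1660
σ²=wᵀΣw=λ₁·μ_p+λ₂ = 0.064709·0.166 + 0.003120 = 0.013861 ≈ 0.0139


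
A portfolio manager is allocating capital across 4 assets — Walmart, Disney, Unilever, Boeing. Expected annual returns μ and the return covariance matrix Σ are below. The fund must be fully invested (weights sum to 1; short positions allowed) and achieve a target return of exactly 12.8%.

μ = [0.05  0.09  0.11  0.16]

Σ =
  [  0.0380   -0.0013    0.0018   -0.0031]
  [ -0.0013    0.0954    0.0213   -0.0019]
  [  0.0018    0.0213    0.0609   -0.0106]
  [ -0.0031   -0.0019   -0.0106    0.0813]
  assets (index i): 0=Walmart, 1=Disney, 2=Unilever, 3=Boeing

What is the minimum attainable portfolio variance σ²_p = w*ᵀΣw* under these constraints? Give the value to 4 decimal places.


g=Σ⁻¹μ = [1.4293  0.5701  1.9635  2.2918]
h=Σ⁻¹𝟙 = [27.1059  7.6684  15.6442  15.5526]
a=μᵀg=0.705454  b=𝟙ᵀg=6.254724  c=𝟙ᵀh=65.971036  D=ac−b²=7.417976
λ₁=(c·0.128−b)/D = (65.971036·0.128−6.254724)/7.417976 = 0.295171
λ₂=(a−b·0.128)/D = (0.705454−6.254724·0.128)/7.417976 = -0.012827
w* = 0.295171·g + -0.012827·h:
  w_0 = 0.295171·1.4293 + -0.012827·27.1059 = 0.0742  (Walmart)
  w_1 = 0.295171·0.5701 + -0.012827·7.6684 = 0.0699  (Disney)
  w_2 = 0.295171·1.9635 + -0.012827·15.6442 = 0.3789  (Unilever)
  w_3 = 0.295171·2.2918 + -0.012827·15.5526 = 0.4770  (Boeing)
Σw_i=1.0000  μᵀw=0.1280
σ²=wᵀΣw=λ₁·μ_p+λ₂ = 0.295171·0.128 + -0.012827 = 0.024955 ≈ 0.0250

0.0250


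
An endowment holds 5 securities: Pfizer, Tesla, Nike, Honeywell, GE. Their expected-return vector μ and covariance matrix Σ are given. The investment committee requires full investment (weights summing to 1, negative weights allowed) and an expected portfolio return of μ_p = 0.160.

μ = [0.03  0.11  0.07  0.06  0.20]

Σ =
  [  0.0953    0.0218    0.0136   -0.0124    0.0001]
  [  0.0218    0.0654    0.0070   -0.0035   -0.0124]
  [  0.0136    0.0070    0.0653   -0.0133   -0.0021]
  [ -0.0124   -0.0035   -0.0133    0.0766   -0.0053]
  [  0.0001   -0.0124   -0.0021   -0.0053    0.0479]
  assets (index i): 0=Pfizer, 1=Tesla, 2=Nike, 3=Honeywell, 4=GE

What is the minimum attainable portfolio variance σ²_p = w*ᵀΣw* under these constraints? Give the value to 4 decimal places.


0.0178

u=Σ⁻¹μ = [-0.3040  2.6851  1.3033  1.4350  5.0870]
v=Σ⁻¹𝟙 = [6.5638  17.7283  17.0013  19.8439  28.3935]
a=μᵀu=1.480982  b=𝟙ᵀu=10.206464  c=𝟙ᵀv=89.530877  D=ac−b²=28.421671
λ₁=(c·0.160−b)/D = (89.530877·0.160−10.206464)/28.421671 = 0.144906
λ₂=(a−b·0.160)/D = (1.480982−10.206464·0.160)/28.421671 = -0.005350
w* = 0.144906·u + -0.005350·v:
  w_0 = 0.144906·-0.3040 + -0.005350·6.5638 = -0.0792  (Pfizer)
  w_1 = 0.144906·2.6851 + -0.005350·17.7283 = 0.2942  (Tesla)
  w_2 = 0.144906·1.3033 + -0.005350·17.0013 = 0.0979  (Nike)
  w_3 = 0.144906·1.4350 + -0.005350·19.8439 = 0.1018  (Honeywell)
  w_4 = 0.144906·5.0870 + -0.005350·28.3935 = 0.5852  (GE)
Σw_i=1.0000  μᵀw=0.1600
σ²=wᵀΣw=λ₁·μ_p+λ₂ = 0.144906·0.160 + -0.005350 = 0.017835 ≈ 0.0178


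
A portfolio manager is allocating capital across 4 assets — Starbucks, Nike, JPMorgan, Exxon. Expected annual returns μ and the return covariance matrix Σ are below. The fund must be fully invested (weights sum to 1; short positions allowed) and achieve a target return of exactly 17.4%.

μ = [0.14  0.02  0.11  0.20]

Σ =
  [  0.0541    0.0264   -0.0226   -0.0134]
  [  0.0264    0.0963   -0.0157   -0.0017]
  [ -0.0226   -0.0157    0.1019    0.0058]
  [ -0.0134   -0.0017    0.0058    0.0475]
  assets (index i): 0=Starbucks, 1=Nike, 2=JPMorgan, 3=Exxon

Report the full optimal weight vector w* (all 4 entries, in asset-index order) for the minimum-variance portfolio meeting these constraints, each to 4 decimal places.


0.4476  -0.0805  0.1515  0.4814

g=Σ⁻¹μ = [5.0494  -0.7928  1.7704  5.3904]
h=Σ⁻¹𝟙 = [29.1699  5.4089  15.5467  27.5769]
a=μᵀg=1.963894  b=𝟙ᵀg=11.417475  c=𝟙ᵀh=77.702412  D=ac−b²=22.240593
λ₁=(c·0.174−b)/D = (77.702412·0.174−11.417475)/22.240593 = 0.094545
λ₂=(a−b·0.174)/D = (1.963894−11.417475·0.174)/22.240593 = -0.001023
w* = 0.094545·g + -0.001023·h:
  w_0 = 0.094545·5.0494 + -0.001023·29.1699 = 0.4476  (Starbucks)
  w_1 = 0.094545·-0.7928 + -0.001023·5.4089 = -0.0805  (Nike)
  w_2 = 0.094545·1.7704 + -0.001023·15.5467 = 0.1515  (JPMorgan)
  w_3 = 0.094545·5.3904 + -0.001023·27.5769 = 0.4814  (Exxon)
Σw_i=1.0000  μᵀw=0.1740
σ²=wᵀΣw=λ₁·μ_p+λ₂ = 0.094545·0.174 + -0.001023 = 0.015428 ≈ 0.0154


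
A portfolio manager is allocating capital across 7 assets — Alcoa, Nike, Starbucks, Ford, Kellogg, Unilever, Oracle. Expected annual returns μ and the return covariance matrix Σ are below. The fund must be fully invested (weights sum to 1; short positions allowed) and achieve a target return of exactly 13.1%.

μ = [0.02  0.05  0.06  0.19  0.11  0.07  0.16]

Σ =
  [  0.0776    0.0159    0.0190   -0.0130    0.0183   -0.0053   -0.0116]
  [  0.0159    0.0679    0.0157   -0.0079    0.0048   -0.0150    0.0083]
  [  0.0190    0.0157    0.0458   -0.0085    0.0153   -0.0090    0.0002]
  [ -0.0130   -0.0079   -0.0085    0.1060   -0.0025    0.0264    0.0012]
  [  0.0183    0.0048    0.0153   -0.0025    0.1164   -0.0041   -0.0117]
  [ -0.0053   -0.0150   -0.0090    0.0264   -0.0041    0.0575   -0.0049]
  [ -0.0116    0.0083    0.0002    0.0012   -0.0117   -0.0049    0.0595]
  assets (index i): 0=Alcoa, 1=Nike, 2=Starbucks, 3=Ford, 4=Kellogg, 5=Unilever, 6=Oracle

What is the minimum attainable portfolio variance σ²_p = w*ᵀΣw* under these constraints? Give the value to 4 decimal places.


x=Σ⁻¹μ = [0.4508  0.3593  1.1523  1.6870  1.0832  1.0907  2.9918]
y=Σ⁻¹𝟙 = [10.5437  11.2314  16.9271  7.1546  7.2575  22.9143  20.4085]
a=μᵀx=1.090832  b=𝟙ᵀx=8.815136  c=𝟙ᵀy=96.437042  D=ac−b²=27.490037
λ₁=(c·0.131−b)/D = (96.437042·0.131−8.815136)/27.490037 = 0.138891
λ₂=(a−b·0.131)/D = (1.090832−8.815136·0.131)/27.490037 = -0.002326
w* = 0.138891·x + -0.002326·y:
  w_0 = 0.138891·0.4508 + -0.002326·10.5437 = 0.0381  (Alcoa)
  w_1 = 0.138891·0.3593 + -0.002326·11.2314 = 0.0238  (Nike)
  w_2 = 0.138891·1.1523 + -0.002326·16.9271 = 0.1207  (Starbucks)
  w_3 = 0.138891·1.6870 + -0.002326·7.1546 = 0.2177  (Ford)
  w_4 = 0.138891·1.0832 + -0.002326·7.2575 = 0.1336  (Kellogg)
  w_5 = 0.138891·1.0907 + -0.002326·22.9143 = 0.0982  (Unilever)
  w_6 = 0.138891·2.9918 + -0.002326·20.4085 = 0.3681  (Oracle)
Σw_i=1.0000  μᵀw=0.1310
σ²=wᵀΣw=λ₁·μ_p+λ₂ = 0.138891·0.131 + -0.002326 = 0.015868 ≈ 0.0159

0.0159


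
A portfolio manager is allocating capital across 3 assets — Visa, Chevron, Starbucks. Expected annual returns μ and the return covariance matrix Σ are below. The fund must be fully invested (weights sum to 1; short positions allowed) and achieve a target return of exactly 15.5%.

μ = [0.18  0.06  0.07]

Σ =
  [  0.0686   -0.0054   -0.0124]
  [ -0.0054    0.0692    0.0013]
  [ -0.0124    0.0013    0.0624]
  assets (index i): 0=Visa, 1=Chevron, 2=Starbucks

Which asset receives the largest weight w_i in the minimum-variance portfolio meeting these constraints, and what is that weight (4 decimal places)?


Visa (0.7755)

g=Σ⁻¹μ = [3.0152  1.0704  1.6987]
h=Σ⁻¹𝟙 = [19.3373  15.5927  19.5435]
a=μᵀg=0.725872  b=𝟙ᵀg=5.784321  c=𝟙ᵀh=54.473477  D=ac−b²=6.082405
λ₁=(c·0.155−b)/D = (54.473477·0.155−5.784321)/6.082405 = 0.437174
λ₂=(a−b·0.155)/D = (0.725872−5.784321·0.155)/6.082405 = -0.028064
w* = 0.437174·g + -0.028064·h:
  w_0 = 0.437174·3.0152 + -0.028064·19.3373 = 0.7755  (Visa)
  w_1 = 0.437174·1.0704 + -0.028064·15.5927 = 0.0304  (Chevron)
  w_2 = 0.437174·1.6987 + -0.028064·19.5435 = 0.1941  (Starbucks)
Σw_i=1.0000  μᵀw=0.1550
σ²=wᵀΣw=λ₁·μ_p+λ₂ = 0.437174·0.155 + -0.028064 = 0.039698 ≈ 0.0397


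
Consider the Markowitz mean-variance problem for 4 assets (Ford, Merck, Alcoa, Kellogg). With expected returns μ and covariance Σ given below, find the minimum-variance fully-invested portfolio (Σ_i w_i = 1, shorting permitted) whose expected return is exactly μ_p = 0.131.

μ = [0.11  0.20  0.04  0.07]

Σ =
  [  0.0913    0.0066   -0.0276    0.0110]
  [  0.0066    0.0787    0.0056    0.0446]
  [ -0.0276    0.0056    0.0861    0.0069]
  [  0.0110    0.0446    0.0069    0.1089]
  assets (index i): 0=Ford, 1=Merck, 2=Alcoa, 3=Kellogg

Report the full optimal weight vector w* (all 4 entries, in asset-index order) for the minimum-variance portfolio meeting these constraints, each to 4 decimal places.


p=Σ⁻¹μ = [1.3159  2.7545  0.7607  -0.6664]
q=Σ⁻¹𝟙 = [14.6291  8.5520  15.4895  3.2211]
a=μᵀp=0.679427  b=𝟙ᵀp=4.164661  c=𝟙ᵀq=41.891724  D=ac−b²=11.117946
λ₁=(c·0.131−b)/D = (41.891724·0.131−4.164661)/11.117946 = 0.119011
λ₂=(a−b·0.131)/D = (0.679427−4.164661·0.131)/11.117946 = 0.012040
w* = 0.119011·p + 0.012040·q:
  w_0 = 0.119011·1.3159 + 0.012040·14.6291 = 0.3327  (Ford)
  w_1 = 0.119011·2.7545 + 0.012040·8.5520 = 0.4308  (Merck)
  w_2 = 0.119011·0.7607 + 0.012040·15.4895 = 0.2770  (Alcoa)
  w_3 = 0.119011·-0.6664 + 0.012040·3.2211 = -0.0405  (Kellogg)
Σw_i=1.0000  μᵀw=0.1310
σ²=wᵀΣw=λ₁·μ_p+λ₂ = 0.119011·0.131 + 0.012040 = 0.027630 ≈ 0.0276

0.3327  0.4308  0.2770  -0.0405


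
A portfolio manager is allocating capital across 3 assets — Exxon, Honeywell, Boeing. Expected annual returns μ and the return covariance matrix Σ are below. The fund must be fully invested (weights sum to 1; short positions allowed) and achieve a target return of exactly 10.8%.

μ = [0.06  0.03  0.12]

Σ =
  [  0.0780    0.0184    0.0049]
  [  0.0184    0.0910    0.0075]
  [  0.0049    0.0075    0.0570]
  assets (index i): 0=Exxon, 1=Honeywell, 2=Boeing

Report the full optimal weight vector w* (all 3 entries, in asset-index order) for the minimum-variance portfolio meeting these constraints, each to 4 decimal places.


0.2245  -0.0163  0.7918

p=Σ⁻¹μ = [0.6329  0.0330  2.0465]
q=Σ⁻¹𝟙 = [10.0266  7.6699  15.6727]
a=μᵀp=0.284545  b=𝟙ᵀp=2.712422  c=𝟙ᵀq=33.369286  D=ac−b²=2.137828
λ₁=(c·0.108−b)/D = (33.369286·0.108−2.712422)/2.137828 = 0.416994
λ₂=(a−b·0.108)/D = (0.284545−2.712422·0.108)/2.137828 = -0.003928
w* = 0.416994·p + -0.003928·q:
  w_0 = 0.416994·0.6329 + -0.003928·10.0266 = 0.2245  (Exxon)
  w_1 = 0.416994·0.0330 + -0.003928·7.6699 = -0.0163  (Honeywell)
  w_2 = 0.416994·2.0465 + -0.003928·15.6727 = 0.7918  (Boeing)
Σw_i=1.0000  μᵀw=0.1080
σ²=wᵀΣw=λ₁·μ_p+λ₂ = 0.416994·0.108 + -0.003928 = 0.041108 ≈ 0.0411


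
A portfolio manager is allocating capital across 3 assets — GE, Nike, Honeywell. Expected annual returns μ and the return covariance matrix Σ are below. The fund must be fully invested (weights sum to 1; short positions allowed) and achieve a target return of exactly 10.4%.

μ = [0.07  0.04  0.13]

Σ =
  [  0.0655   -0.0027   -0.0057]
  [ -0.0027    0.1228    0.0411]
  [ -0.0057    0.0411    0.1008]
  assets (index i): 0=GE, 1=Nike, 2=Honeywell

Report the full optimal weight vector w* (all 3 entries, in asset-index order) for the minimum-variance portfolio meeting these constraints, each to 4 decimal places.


0.4831  -0.0332  0.5501

p=Σ⁻¹μ = [1.1861  -0.1184  1.4050]
q=Σ⁻¹𝟙 = [16.2428  5.6427  8.5384]
a=μᵀp=0.260945  b=𝟙ᵀp=2.472694  c=𝟙ᵀq=30.423919  D=ac−b²=1.824747
λ₁=(c·0.104−b)/D = (30.423919·0.104−2.472694)/1.824747 = 0.378898
λ₂=(a−b·0.104)/D = (0.260945−2.472694·0.104)/1.824747 = 0.002074
w* = 0.378898·p + 0.002074·q:
  w_0 = 0.378898·1.1861 + 0.002074·16.2428 = 0.4831  (GE)
  w_1 = 0.378898·-0.1184 + 0.002074·5.6427 = -0.0332  (Nike)
  w_2 = 0.378898·1.4050 + 0.002074·8.5384 = 0.5501  (Honeywell)
Σw_i=1.0000  μᵀw=0.1040
σ²=wᵀΣw=λ₁·μ_p+λ₂ = 0.378898·0.104 + 0.002074 = 0.041479 ≈ 0.0415


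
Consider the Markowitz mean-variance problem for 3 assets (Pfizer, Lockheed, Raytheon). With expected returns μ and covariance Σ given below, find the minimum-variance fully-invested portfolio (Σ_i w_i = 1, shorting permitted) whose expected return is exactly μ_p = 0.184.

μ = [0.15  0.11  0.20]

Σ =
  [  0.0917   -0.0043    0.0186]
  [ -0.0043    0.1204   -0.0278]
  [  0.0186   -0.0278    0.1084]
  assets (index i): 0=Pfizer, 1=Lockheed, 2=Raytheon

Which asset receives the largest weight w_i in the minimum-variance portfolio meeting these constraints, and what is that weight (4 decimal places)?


Raytheon (0.7436)

x=Σ⁻¹μ = [1.2995  1.4186  1.9858]
y=Σ⁻¹𝟙 = [9.3010  11.0539  10.4640]
a=μᵀx=0.748133  b=𝟙ᵀx=4.703889  c=𝟙ᵀy=30.818964  D=ac−b²=0.930121
λ₁=(c·0.184−b)/D = (30.818964·0.184−4.703889)/0.930121 = 1.039435
λ₂=(a−b·0.184)/D = (0.748133−4.703889·0.184)/0.930121 = -0.126201
w* = 1.039435·x + -0.126201·y:
  w_0 = 1.039435·1.2995 + -0.126201·9.3010 = 0.1769  (Pfizer)
  w_1 = 1.039435·1.4186 + -0.126201·11.0539 = 0.0795  (Lockheed)
  w_2 = 1.039435·1.9858 + -0.126201·10.4640 = 0.7436  (Raytheon)
Σw_i=1.0000  μᵀw=0.1840
σ²=wᵀΣw=λ₁·μ_p+λ₂ = 1.039435·0.184 + -0.126201 = 0.065055 ≈ 0.0651


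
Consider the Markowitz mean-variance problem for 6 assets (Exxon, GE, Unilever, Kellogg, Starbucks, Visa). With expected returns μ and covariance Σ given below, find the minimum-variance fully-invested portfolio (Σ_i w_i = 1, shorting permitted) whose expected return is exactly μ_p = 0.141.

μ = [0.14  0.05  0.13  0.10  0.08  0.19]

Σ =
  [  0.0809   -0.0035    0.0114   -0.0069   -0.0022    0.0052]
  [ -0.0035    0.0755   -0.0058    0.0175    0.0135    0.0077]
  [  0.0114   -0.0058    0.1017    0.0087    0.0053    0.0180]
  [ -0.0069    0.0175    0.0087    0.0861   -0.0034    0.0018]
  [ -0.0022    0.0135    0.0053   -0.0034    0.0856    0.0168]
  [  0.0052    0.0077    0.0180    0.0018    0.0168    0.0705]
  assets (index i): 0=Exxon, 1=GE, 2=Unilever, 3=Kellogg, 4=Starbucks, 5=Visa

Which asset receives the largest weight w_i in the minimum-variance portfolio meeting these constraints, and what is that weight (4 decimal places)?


g=Σ⁻¹μ = [1.6256  0.1898  0.5813  1.1676  0.5145  2.2536]
h=Σ⁻¹𝟙 = [12.4863  9.4878  6.1706  10.2421  8.9091  8.2672]
a=μᵀg=0.898738  b=𝟙ᵀg=6.332352  c=𝟙ᵀh=55.563034  D=ac−b²=9.837896
λ₁=(c·0.141−b)/D = (55.563034·0.141−6.332352)/9.837896 = 0.152679
λ₂=(a−b·0.141)/D = (0.898738−6.332352·0.141)/9.837896 = 0.000597
w* = 0.152679·g + 0.000597·h:
  w_0 = 0.152679·1.6256 + 0.000597·12.4863 = 0.2556  (Exxon)
  w_1 = 0.152679·0.1898 + 0.000597·9.4878 = 0.0346  (GE)
  w_2 = 0.152679·0.5813 + 0.000597·6.1706 = 0.0924  (Unilever)
  w_3 = 0.152679·1.1676 + 0.000597·10.2421 = 0.1844  (Kellogg)
  w_4 = 0.152679·0.5145 + 0.000597·8.9091 = 0.0839  (Starbucks)
  w_5 = 0.152679·2.2536 + 0.000597·8.2672 = 0.3490  (Visa)
Σw_i=1.0000  μᵀw=0.1410
σ²=wᵀΣw=λ₁·μ_p+λ₂ = 0.152679·0.141 + 0.000597 = 0.022125 ≈ 0.0221

Visa (0.3490)


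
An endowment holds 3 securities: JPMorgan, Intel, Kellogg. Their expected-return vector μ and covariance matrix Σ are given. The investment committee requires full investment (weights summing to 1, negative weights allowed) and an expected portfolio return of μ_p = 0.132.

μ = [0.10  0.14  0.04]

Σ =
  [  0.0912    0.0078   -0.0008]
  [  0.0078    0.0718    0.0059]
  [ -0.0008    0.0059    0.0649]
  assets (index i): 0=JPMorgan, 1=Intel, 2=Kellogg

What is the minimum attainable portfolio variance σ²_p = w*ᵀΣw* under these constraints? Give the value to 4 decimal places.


x=Σ⁻¹μ = [0.9458  1.8090  0.4635]
y=Σ⁻¹𝟙 = [10.0962  11.6414  14.4745]
a=μᵀx=0.366388  b=𝟙ᵀx=3.218394  c=𝟙ᵀy=36.212070  D=ac−b²=2.909611
λ₁=(c·0.132−b)/D = (36.212070·0.132−3.218394)/2.909611 = 0.536704
λ₂=(a−b·0.132)/D = (0.366388−3.218394·0.132)/2.909611 = -0.020085
w* = 0.536704·x + -0.020085·y:
  w_0 = 0.536704·0.9458 + -0.020085·10.0962 = 0.3049  (JPMorgan)
  w_1 = 0.536704·1.8090 + -0.020085·11.6414 = 0.7371  (Intel)
  w_2 = 0.536704·0.4635 + -0.020085·14.4745 = -0.0419  (Kellogg)
Σw_i=1.0000  μᵀw=0.1320
σ²=wᵀΣw=λ₁·μ_p+λ₂ = 0.536704·0.132 + -0.020085 = 0.050760 ≈ 0.0508

0.0508


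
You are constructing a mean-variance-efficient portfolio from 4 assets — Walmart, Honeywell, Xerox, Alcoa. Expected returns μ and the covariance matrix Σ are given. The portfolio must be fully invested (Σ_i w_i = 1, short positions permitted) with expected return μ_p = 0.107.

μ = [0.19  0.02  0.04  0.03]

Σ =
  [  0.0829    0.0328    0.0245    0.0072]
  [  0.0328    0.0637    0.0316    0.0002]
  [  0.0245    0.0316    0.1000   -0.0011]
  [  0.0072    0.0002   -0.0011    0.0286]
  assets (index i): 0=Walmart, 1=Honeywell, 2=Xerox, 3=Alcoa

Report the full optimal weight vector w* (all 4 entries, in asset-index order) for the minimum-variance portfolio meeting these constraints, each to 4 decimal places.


u=Σ⁻¹μ = [2.6678  -1.1115  0.1019  0.3890]
v=Σ⁻¹𝟙 = [2.8791  11.0402  6.1843  34.4009]
a=μᵀu=0.500395  b=𝟙ᵀu=2.047237  c=𝟙ᵀv=54.504512  D=ac−b²=23.082623
λ₁=(c·0.107−b)/D = (54.504512·0.107−2.047237)/23.082623 = 0.163965
λ₂=(a−b·0.107)/D = (0.500395−2.047237·0.107)/23.082623 = 0.012188
w* = 0.163965·u + 0.012188·v:
  w_0 = 0.163965·2.6678 + 0.012188·2.8791 = 0.4725  (Walmart)
  w_1 = 0.163965·-1.1115 + 0.012188·11.0402 = -0.0477  (Honeywell)
  w_2 = 0.163965·0.1019 + 0.012188·6.1843 = 0.0921  (Xerox)
  w_3 = 0.163965·0.3890 + 0.012188·34.4009 = 0.4831  (Alcoa)
Σw_i=1.0000  μᵀw=0.1070
σ²=wᵀΣw=λ₁·μ_p+λ₂ = 0.163965·0.107 + 0.012188 = 0.029733 ≈ 0.0297

0.4725  -0.0477  0.0921  0.4831


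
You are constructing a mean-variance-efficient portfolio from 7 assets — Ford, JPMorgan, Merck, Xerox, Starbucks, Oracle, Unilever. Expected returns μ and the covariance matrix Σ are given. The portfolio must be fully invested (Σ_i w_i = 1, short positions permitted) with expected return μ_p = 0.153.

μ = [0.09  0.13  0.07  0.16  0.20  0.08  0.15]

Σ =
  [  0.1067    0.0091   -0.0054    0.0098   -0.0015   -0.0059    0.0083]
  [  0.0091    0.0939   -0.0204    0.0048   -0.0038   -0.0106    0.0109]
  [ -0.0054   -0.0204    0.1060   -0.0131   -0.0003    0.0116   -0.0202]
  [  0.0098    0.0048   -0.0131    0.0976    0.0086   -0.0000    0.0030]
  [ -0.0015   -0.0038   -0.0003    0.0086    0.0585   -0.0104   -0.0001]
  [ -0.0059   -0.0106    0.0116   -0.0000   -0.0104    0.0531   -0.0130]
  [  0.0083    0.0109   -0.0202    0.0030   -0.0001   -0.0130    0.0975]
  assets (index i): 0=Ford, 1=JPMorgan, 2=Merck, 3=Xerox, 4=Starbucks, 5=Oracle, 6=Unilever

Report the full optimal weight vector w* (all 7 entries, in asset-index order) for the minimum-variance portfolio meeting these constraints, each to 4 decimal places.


x=Σ⁻¹μ = [0.7075  1.7886  1.2489  1.2468  3.8940  2.8945  1.8886]
y=Σ⁻¹𝟙 = [8.7984  14.6737  13.4344  8.0646  22.0837  27.5822  14.1024]
a=μᵀx=1.876753  b=𝟙ᵀx=13.668862  c=𝟙ᵀy=108.739419  D=ac−b²=17.239247
λ₁=(c·0.153−b)/D = (108.739419·0.153−13.668862)/17.239247 = 0.172181
λ₂=(a−b·0.153)/D = (1.876753−13.668862·0.153)/17.239247 = -0.012447
w* = 0.172181·x + -0.012447·y:
  w_0 = 0.172181·0.7075 + -0.012447·8.7984 = 0.0123  (Ford)
  w_1 = 0.172181·1.7886 + -0.012447·14.6737 = 0.1253  (JPMorgan)
  w_2 = 0.172181·1.2489 + -0.012447·13.4344 = 0.0478  (Merck)
  w_3 = 0.172181·1.2468 + -0.012447·8.0646 = 0.1143  (Xerox)
  w_4 = 0.172181·3.8940 + -0.012447·22.0837 = 0.3956  (Starbucks)
  w_5 = 0.172181·2.8945 + -0.012447·27.5822 = 0.1550  (Oracle)
  w_6 = 0.172181·1.8886 + -0.012447·14.1024 = 0.1496  (Unilever)
Σw_i=1.0000  μᵀw=0.1530
σ²=wᵀΣw=λ₁·μ_p+λ₂ = 0.172181·0.153 + -0.012447 = 0.013896 ≈ 0.0139

0.0123  0.1253  0.0478  0.1143  0.3956  0.1550  0.1496
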